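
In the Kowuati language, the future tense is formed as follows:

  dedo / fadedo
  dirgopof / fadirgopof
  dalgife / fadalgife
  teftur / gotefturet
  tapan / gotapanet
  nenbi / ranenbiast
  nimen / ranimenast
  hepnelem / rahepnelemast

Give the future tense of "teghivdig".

tapan and nimen both end in -n yet inflect differently (gotapanet, ranimenast), so the final letter is not what conditions the rule; the first letter is.
"teghivdig" begins with t-. The stems beginning with t- (teftur → gotefturet, tapan → gotapanet) add go- … -et around the stem.
The other patterns: stems beginning with d- add the prefix fa-; stems beginning with h- or n- add ra- … -ast around the stem.
So teghivdig → goteghivdiget.

goteghivdiget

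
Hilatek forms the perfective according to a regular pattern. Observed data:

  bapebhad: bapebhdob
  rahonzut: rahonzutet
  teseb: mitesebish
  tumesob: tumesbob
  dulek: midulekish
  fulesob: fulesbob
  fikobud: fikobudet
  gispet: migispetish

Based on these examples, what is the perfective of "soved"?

rahonzut and gispet both end in -t yet inflect differently (rahonzutet, migispetish), so the final letter is not what conditions the rule; the last vowel is.
"soved" has last vowel 'e'. The stems whose last vowel is 'e' (dulek → midulekish, teseb → mitesebish, gispet → migispetish) add mi- … -ish around the stem.
The other patterns: stems whose last vowel is 'u' add -et; stems whose last vowel is 'a' or 'o' delete the last vowel and add -ob.
So soved → misovedish.

misovedish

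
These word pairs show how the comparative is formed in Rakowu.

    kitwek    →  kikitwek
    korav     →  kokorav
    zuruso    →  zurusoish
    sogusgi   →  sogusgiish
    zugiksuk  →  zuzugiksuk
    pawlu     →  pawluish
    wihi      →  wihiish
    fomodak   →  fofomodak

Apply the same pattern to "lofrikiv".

lolofrikiv

pawlu and zugiksuk both have last vowel 'u' yet inflect differently (pawluish, zuzugiksuk), so the last vowel is not what conditions the rule; whether the stem ends in a vowel or a consonant is.
"lofrikiv" ends in a consonant. The stems ending in a consonant (zugiksuk → zuzugiksuk, fomodak → fofomodak, kitwek → kikitwek) repeat the first consonant+vowel as a prefix.
So lofrikiv → lolofrikiv.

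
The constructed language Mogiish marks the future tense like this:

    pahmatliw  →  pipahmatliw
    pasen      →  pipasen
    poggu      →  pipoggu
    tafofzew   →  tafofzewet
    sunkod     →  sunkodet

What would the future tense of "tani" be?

taniet

pahmatliw and tafofzew both end in -w yet inflect differently (pipahmatliw, tafofzewet), so the final letter is not what conditions the rule; the first letter is.
"tani" begins with t-. The one such stem in the data (tafofzew → tafofzewet) adds -et, so the same rule applies.
The other pattern: stems beginning with p- add the prefix pi-.
So tani → taniet.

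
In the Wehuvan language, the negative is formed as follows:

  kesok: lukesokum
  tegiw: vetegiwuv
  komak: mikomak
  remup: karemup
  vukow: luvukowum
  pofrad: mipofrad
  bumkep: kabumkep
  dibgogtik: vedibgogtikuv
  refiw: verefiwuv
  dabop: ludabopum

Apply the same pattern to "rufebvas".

"rufebvas" has last vowel 'a'. The stems whose last vowel is 'a' (komak → mikomak, pofrad → mipofrad) add the prefix mi-.
The other patterns: stems whose last vowel is 'i' add ve- … -uv around the stem; stems whose last vowel is 'o' add lu- … -um around the stem; stems whose last vowel is 'e' or 'u' add the prefix ka-.
So rufebvas → mirufebvas.

mirufebvas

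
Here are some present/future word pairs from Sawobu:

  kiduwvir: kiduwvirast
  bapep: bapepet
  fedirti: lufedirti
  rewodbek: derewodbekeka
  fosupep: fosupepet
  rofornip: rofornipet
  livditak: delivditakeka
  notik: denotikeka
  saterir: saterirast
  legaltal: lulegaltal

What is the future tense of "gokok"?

degokokeka

saterir and notik both have last vowel 'i' yet inflect differently (saterirast, denotikeka), so the last vowel is not what conditions the rule; the final letter is.
"gokok" ends in -k. The stems ending in -k (notik → denotikeka, rewodbek → derewodbekeka, livditak → delivditakeka) add de- … -eka around the stem.
The other patterns: stems ending in -r add -ast; stems ending in -i or -l add the prefix lu-; stems ending in -p add -et.
So gokok → degokokeka.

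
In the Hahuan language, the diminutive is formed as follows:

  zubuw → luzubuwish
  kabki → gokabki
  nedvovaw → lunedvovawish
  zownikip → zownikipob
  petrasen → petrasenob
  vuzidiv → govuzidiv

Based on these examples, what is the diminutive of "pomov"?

gopomov

vuzidiv and zownikip both have last vowel 'i' yet inflect differently (govuzidiv, zownikipob), so the last vowel is not what conditions the rule; the final letter is.
"pomov" ends in -v. The one such stem in the data (vuzidiv → govuzidiv) adds the prefix go-, so the same rule applies.
The other patterns: stems ending in -w add lu- … -ish around the stem; stems ending in -n or -p add -ob.
So pomov → gopomov.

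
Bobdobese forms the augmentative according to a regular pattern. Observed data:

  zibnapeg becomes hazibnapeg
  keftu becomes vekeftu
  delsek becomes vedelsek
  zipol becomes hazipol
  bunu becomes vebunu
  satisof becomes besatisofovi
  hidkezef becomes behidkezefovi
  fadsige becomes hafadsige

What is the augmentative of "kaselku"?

vekaselku

hidkezef and delsek both have last vowel 'e' yet inflect differently (behidkezefovi, vedelsek), so the last vowel is not what conditions the rule; the final letter is.
"kaselku" ends in -u. The stems ending in -u (bunu → vebunu, keftu → vekeftu) add the prefix ve-.
So kaselku → vekaselku.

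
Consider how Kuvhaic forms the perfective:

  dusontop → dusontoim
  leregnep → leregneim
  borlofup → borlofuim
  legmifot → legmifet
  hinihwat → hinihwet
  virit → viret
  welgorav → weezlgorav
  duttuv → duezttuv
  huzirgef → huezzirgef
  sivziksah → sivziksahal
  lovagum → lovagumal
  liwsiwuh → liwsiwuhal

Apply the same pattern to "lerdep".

dusontop and legmifot both have last vowel 'o' yet inflect differently (dusontoim, legmifet), so the last vowel is not what conditions the rule; the final letter is.
"lerdep" ends in -p. The stems ending in -p (dusontop → dusontoim, leregnep → leregneim, borlofup → borlofuim) drop the final letter and add -im.
The other patterns: stems ending in -t change the last vowel to 'e'; stems ending in -f or -v insert -ez- after the first vowel; stems ending in -h or -m add -al.
So lerdep → lerdeim.

lerdeim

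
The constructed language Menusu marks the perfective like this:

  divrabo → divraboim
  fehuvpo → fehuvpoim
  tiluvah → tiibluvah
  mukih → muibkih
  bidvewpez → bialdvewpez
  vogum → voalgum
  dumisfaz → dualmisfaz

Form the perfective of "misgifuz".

tiluvah and dumisfaz both have last vowel 'a' yet inflect differently (tiibluvah, dualmisfaz), so the last vowel is not what conditions the rule; the final letter is.
"misgifuz" ends in -z. The stems ending in -z (bidvewpez → bialdvewpez, dumisfaz → dualmisfaz) insert -al- after the first vowel.
So misgifuz → mialsgifuz.

mialsgifuz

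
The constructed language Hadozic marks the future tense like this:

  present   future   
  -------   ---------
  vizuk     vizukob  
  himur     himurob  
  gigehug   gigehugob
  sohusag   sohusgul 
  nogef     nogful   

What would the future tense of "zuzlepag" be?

gigehug and sohusag both end in -g yet inflect differently (gigehugob, sohusgul), so the final letter is not what conditions the rule; the last vowel is.
"zuzlepag" has last vowel 'a'. The one such stem in the data (sohusag → sohusgul) deletes the last vowel and adds -ul (as does nogef), so the same rule applies.
So zuzlepag → zuzlepgul.

zuzlepgul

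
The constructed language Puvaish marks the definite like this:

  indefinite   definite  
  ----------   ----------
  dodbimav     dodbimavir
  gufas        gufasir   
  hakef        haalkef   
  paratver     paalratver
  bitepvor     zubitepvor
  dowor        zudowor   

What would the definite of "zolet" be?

paratver and bitepvor both end in -r yet inflect differently (paalratver, zubitepvor), so the final letter is not what conditions the rule; the last vowel is.
"zolet" has last vowel 'e'. The stems whose last vowel is 'e' (hakef → haalkef, paratver → paalratver) insert -al- after the first vowel.
The other patterns: stems whose last vowel is 'a' add -ir; stems whose last vowel is 'o' add the prefix zu-.
So zolet → zoallet.

zoallet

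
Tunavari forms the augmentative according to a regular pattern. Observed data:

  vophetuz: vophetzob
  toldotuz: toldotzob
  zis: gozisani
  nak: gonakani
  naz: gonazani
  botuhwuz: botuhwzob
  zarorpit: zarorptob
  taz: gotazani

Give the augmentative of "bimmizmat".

bimmizmtob

naz and vophetuz both end in -z yet inflect differently (gonazani, vophetzob), so the final letter is not what conditions the rule; the number of vowels is.
"bimmizmat" has 3 vowels. The stems with 3 vowels (vophetuz → vophetzob, botuhwuz → botuhwzob, zarorpit → zarorptob) delete the last vowel and add -ob.
The other pattern: stems with 1 vowel add go- … -ani around the stem.
So bimmizmat → bimmizmtob.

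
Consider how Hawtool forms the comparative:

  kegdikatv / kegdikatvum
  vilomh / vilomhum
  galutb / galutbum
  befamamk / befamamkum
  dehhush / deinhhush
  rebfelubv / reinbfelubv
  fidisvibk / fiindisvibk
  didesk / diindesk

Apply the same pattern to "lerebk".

leinrebk

vilomh and dehhush both end in -h yet inflect differently (vilomhum, deinhhush), so the final letter is not what conditions the rule; the second-to-last letter is.
"lerebk" has second-to-last letter 'b'. The stems whose second-to-last letter is 'b' (rebfelubv → reinbfelubv, fidisvibk → fiindisvibk) insert -in- after the first vowel.
So lerebk → leinrebk.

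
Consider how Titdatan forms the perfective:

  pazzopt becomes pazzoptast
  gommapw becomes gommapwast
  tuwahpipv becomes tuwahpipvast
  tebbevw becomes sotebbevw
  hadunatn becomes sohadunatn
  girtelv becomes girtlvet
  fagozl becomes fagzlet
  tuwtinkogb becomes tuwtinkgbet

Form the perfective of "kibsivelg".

gommapw and tebbevw both end in -w yet inflect differently (gommapwast, sotebbevw), so the final letter is not what conditions the rule; the second-to-last letter is.
"kibsivelg" has second-to-last letter 'l'. The one such stem in the data (girtelv → girtlvet) deletes the last vowel and adds -et (as do fagozl, tuwtinkogb), so the same rule applies.
The other patterns: stems whose second-to-last letter is 'p' add -ast; stems whose second-to-last letter is 't' or 'v' add the prefix so-.
So kibsivelg → kibsivlget.

kibsivlget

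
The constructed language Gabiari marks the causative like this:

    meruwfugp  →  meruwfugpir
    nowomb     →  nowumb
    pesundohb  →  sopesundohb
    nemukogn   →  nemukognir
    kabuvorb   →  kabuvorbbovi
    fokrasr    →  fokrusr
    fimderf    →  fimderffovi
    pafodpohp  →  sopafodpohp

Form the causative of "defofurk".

kabuvorb and pesundohb both end in -b yet inflect differently (kabuvorbbovi, sopesundohb), so the final letter is not what conditions the rule; the second-to-last letter is.
"defofurk" has second-to-last letter 'r'. The stems whose second-to-last letter is 'r' (kabuvorb → kabuvorbbovi, fimderf → fimderffovi) double the final consonant and add -ovi.
The other patterns: stems whose second-to-last letter is 'g' add -ir; stems whose second-to-last letter is 'h' add the prefix so-; stems whose second-to-last letter is 'm' or 's' change the last vowel to 'u'.
So defofurk → defofurkkovi.

defofurkkovi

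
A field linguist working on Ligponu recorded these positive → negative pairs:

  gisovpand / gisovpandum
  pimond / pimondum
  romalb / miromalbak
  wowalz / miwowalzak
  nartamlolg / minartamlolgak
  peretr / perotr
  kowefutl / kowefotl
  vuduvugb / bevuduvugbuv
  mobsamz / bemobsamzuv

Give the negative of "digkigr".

bedigkigruv

romalb and vuduvugb both end in -b yet inflect differently (miromalbak, bevuduvugbuv), so the final letter is not what conditions the rule; the second-to-last letter is.
"digkigr" has second-to-last letter 'g'. The one such stem in the data (vuduvugb → bevuduvugbuv) adds be- … -uv around the stem, so the same rule applies.
So digkigr → bedigkigruv.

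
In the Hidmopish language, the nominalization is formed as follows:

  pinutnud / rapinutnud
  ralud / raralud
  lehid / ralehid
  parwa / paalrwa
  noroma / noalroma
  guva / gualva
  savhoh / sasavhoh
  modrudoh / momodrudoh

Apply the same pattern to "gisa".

pinutnud and parwa both begin with p- yet inflect differently (rapinutnud, paalrwa), so the first letter is not what conditions the rule; the final letter is.
"gisa" ends in -a. The stems ending in -a (parwa → paalrwa, noroma → noalroma, guva → gualva) insert -al- after the first vowel.
The other patterns: stems ending in -d add the prefix ra-; stems ending in -h repeat the first consonant+vowel as a prefix.
So gisa → gialsa.

gialsa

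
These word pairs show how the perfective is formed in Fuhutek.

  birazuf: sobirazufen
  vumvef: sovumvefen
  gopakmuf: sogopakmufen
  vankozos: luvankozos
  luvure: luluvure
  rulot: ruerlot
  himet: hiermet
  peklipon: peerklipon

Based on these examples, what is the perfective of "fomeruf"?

sofomerufen

vumvef and luvure both have last vowel 'e' yet inflect differently (sovumvefen, luluvure), so the last vowel is not what conditions the rule; the final letter is.
"fomeruf" ends in -f. The stems ending in -f (birazuf → sobirazufen, vumvef → sovumvefen, gopakmuf → sogopakmufen) add so- … -en around the stem.
The other patterns: stems ending in -e or -s add the prefix lu-; stems ending in -n or -t insert -er- after the first vowel.
So fomeruf → sofomerufen.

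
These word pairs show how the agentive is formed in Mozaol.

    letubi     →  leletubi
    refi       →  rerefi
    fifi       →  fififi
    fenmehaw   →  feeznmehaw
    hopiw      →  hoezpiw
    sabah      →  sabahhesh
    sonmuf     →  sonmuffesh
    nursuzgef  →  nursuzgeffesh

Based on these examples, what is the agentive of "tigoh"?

"tigoh" ends in -h. The one such stem in the data (sabah → sabahhesh) doubles the final consonant and adds -esh (as do sonmuf, nursuzgef), so the same rule applies.
So tigoh → tigohhesh.

tigohhesh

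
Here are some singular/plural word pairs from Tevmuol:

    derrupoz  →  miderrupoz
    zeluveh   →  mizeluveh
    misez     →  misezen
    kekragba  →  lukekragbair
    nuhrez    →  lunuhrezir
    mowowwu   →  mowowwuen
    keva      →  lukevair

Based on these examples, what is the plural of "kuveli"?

misez and derrupoz both end in -z yet inflect differently (misezen, miderrupoz), so the final letter is not what conditions the rule; the first letter is.
"kuveli" begins with k-. The stems beginning with k- (kekragba → lukekragbair, keva → lukevair) add lu- … -ir around the stem.
The other patterns: stems beginning with m- add -en; stems beginning with d- or z- add the prefix mi-.
So kuveli → lukuveliir.

lukuveliir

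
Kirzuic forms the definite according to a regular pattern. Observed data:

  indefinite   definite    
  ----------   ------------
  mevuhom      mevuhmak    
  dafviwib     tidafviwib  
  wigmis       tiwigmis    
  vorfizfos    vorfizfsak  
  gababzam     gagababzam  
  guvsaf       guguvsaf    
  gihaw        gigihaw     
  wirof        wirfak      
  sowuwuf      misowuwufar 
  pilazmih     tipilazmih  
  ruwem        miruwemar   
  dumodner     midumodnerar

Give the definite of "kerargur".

wigmis and vorfizfos both end in -s yet inflect differently (tiwigmis, vorfizfsak), so the final letter is not what conditions the rule; the last vowel is.
"kerargur" has last vowel 'u'. The one such stem in the data (sowuwuf → misowuwufar) adds mi- … -ar around the stem, so the same rule applies.
The other patterns: stems whose last vowel is 'i' add the prefix ti-; stems whose last vowel is 'a' repeat the first consonant+vowel as a prefix; stems whose last vowel is 'o' delete the last vowel and add -ak.
So kerargur → mikerargurar.

mikerargurar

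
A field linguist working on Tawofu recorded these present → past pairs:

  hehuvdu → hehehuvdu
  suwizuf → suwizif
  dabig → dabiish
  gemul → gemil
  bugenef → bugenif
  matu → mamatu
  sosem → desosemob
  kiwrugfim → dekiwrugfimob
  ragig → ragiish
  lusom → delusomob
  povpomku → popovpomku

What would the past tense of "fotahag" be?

kiwrugfim and ragig both have last vowel 'i' yet inflect differently (dekiwrugfimob, ragiish), so the last vowel is not what conditions the rule; the final letter is.
"fotahag" ends in -g. The stems ending in -g (ragig → ragiish, dabig → dabiish) drop the final letter and add -ish.
So fotahag → fotahaish.

fotahaish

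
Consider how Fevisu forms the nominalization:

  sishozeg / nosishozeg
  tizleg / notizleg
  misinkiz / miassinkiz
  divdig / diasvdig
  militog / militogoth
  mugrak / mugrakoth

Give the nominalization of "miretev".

nomiretev

"miretev" has last vowel 'e'. The stems whose last vowel is 'e' (sishozeg → nosishozeg, tizleg → notizleg) add the prefix no-.
So miretev → nomiretev.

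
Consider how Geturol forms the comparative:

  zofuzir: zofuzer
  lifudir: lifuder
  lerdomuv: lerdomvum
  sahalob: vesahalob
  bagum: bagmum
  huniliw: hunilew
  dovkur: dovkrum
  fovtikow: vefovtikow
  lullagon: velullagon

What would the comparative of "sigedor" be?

vesigedor

fovtikow and huniliw both end in -w yet inflect differently (vefovtikow, hunilew), so the final letter is not what conditions the rule; the last vowel is.
"sigedor" has last vowel 'o'. The stems whose last vowel is 'o' (fovtikow → vefovtikow, sahalob → vesahalob, lullagon → velullagon) add the prefix ve-.
So sigedor → vesigedor.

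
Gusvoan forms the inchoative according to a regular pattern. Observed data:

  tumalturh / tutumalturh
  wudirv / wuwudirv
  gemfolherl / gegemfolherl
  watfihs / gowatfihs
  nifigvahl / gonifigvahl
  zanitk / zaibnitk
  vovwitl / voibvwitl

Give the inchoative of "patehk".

gopatehk

"patehk" has second-to-last letter 'h'. The stems whose second-to-last letter is 'h' (watfihs → gowatfihs, nifigvahl → gonifigvahl) add the prefix go-.
So patehk → gopatehk.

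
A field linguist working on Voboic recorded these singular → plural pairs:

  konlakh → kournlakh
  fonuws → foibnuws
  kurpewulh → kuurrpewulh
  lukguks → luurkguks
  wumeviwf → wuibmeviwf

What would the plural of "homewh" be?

hoibmewh

"homewh" has second-to-last letter 'w'. The stems whose second-to-last letter is 'w' (wumeviwf → wuibmeviwf, fonuws → foibnuws) insert -ib- after the first vowel.
So homewh → hoibmewh.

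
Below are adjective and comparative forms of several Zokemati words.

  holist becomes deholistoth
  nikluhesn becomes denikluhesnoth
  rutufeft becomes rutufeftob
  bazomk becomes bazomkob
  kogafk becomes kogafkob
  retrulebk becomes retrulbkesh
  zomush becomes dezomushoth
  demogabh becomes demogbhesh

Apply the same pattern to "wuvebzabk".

wuvebzbkesh

"wuvebzabk" has second-to-last letter 'b'. The stems whose second-to-last letter is 'b' (retrulebk → retrulbkesh, demogabh → demogbhesh) delete the last vowel and add -esh.
The other patterns: stems whose second-to-last letter is 's' add de- … -oth around the stem; stems whose second-to-last letter is 'f' or 'm' add -ob.
So wuvebzabk → wuvebzbkesh.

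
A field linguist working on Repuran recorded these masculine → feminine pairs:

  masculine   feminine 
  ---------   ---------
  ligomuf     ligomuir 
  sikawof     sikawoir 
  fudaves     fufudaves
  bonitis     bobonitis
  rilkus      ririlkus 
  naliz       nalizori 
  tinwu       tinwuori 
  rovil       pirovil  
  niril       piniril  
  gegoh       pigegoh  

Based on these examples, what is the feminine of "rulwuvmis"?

rurulwuvmis

ligomuf and rilkus both have last vowel 'u' yet inflect differently (ligomuir, ririlkus), so the last vowel is not what conditions the rule; the final letter is.
"rulwuvmis" ends in -s. The stems ending in -s (fudaves → fufudaves, bonitis → bobonitis, rilkus → ririlkus) repeat the first consonant+vowel as a prefix.
The other patterns: stems ending in -f drop the final letter and add -ir; stems ending in -u or -z add -ori; stems ending in -h or -l add the prefix pi-.
So rulwuvmis → rurulwuvmis.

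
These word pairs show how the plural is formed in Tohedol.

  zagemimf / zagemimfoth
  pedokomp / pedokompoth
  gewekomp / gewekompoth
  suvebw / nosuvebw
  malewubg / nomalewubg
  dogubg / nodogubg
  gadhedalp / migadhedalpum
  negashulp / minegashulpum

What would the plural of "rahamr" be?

pedokomp and gadhedalp both end in -p yet inflect differently (pedokompoth, migadhedalpum), so the final letter is not what conditions the rule; the second-to-last letter is.
"rahamr" has second-to-last letter 'm'. The stems whose second-to-last letter is 'm' (zagemimf → zagemimfoth, pedokomp → pedokompoth, gewekomp → gewekompoth) add -oth.
The other patterns: stems whose second-to-last letter is 'b' add the prefix no-; stems whose second-to-last letter is 'l' add mi- … -um around the stem.
So rahamr → rahamroth.

rahamroth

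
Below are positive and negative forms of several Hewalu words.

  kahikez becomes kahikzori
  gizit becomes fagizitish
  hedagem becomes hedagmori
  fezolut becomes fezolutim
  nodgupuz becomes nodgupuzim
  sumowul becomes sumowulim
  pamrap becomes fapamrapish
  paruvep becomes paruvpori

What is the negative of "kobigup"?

kobigupim

nodgupuz and kahikez both end in -z yet inflect differently (nodgupuzim, kahikzori), so the final letter is not what conditions the rule; the last vowel is.
"kobigup" has last vowel 'u'. The stems whose last vowel is 'u' (sumowul → sumowulim, fezolut → fezolutim, nodgupuz → nodgupuzim) add -im.
The other patterns: stems whose last vowel is 'e' delete the last vowel and add -ori; stems whose last vowel is 'a' or 'i' add fa- … -ish around the stem.
So kobigup → kobigupim.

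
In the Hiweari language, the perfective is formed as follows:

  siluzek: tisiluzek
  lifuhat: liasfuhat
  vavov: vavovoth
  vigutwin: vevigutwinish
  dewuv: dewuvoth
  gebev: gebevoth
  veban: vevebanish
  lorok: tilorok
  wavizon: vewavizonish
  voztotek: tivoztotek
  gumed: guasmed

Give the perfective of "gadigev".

gadigevoth

wavizon and lorok both have last vowel 'o' yet inflect differently (vewavizonish, tilorok), so the last vowel is not what conditions the rule; the final letter is.
"gadigev" ends in -v. The stems ending in -v (dewuv → dewuvoth, gebev → gebevoth, vavov → vavovoth) add -oth.
So gadigev → gadigevoth.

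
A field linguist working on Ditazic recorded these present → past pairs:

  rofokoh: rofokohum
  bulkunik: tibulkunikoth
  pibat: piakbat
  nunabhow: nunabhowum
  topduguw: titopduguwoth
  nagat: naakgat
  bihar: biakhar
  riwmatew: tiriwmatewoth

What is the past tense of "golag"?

goaklag

"golag" has last vowel 'a'. The stems whose last vowel is 'a' (nagat → naakgat, pibat → piakbat, bihar → biakhar) insert -ak- after the first vowel.
So golag → goaklag.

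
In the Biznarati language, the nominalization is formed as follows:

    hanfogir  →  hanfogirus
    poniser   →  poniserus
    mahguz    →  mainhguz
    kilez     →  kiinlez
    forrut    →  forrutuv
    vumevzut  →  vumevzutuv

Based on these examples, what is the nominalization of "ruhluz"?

ruinhluz

poniser and kilez both have last vowel 'e' yet inflect differently (poniserus, kiinlez), so the last vowel is not what conditions the rule; the final letter is.
"ruhluz" ends in -z. The stems ending in -z (mahguz → mainhguz, kilez → kiinlez) insert -in- after the first vowel.
The other patterns: stems ending in -r add -us; stems ending in -t add -uv.
So ruhluz → ruinhluz.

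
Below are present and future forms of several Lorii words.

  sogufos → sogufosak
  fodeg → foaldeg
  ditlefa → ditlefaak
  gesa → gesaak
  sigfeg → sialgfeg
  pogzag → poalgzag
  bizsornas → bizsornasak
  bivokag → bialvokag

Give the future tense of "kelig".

"kelig" ends in -g. The stems ending in -g (fodeg → foaldeg, bivokag → bialvokag, pogzag → poalgzag) insert -al- after the first vowel.
So kelig → keallig.

keallig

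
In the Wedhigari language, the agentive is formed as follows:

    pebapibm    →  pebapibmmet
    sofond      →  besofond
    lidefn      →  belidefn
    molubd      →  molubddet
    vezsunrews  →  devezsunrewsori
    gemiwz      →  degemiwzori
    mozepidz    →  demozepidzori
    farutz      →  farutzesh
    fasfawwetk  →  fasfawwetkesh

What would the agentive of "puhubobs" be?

molubd and sofond both end in -d yet inflect differently (molubddet, besofond), so the final letter is not what conditions the rule; the second-to-last letter is.
"puhubobs" has second-to-last letter 'b'. The stems whose second-to-last letter is 'b' (molubd → molubddet, pebapibm → pebapibmmet) double the final consonant and add -et.
The other patterns: stems whose second-to-last letter is 't' add -esh; stems whose second-to-last letter is 'f' or 'n' add the prefix be-; stems whose second-to-last letter is 'd' or 'w' add de- … -ori around the stem.
So puhubobs → puhubobsset.

puhubobsset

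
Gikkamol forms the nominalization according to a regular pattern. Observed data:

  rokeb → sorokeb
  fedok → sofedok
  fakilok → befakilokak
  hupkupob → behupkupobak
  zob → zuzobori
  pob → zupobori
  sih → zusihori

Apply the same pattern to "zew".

zob and rokeb both end in -b yet inflect differently (zuzobori, sorokeb), so the final letter is not what conditions the rule; the number of vowels is.
"zew" has 1 vowel. The stems with 1 vowel (zob → zuzobori, sih → zusihori, pob → zupobori) add zu- … -ori around the stem.
The other patterns: stems with 2 vowels add the prefix so-; stems with 3 vowels add be- … -ak around the stem.
So zew → zuzewori.

zuzewori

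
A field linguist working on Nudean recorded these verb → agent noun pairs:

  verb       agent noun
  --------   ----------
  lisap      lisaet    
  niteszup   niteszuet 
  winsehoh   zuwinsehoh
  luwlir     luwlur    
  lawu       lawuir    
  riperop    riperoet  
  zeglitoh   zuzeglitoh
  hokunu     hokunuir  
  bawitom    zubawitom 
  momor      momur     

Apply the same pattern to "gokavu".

momor and riperop both have last vowel 'o' yet inflect differently (momur, riperoet), so the last vowel is not what conditions the rule; the final letter is.
"gokavu" ends in -u. The stems ending in -u (hokunu → hokunuir, lawu → lawuir) add -ir.
So gokavu → gokavuir.

gokavuir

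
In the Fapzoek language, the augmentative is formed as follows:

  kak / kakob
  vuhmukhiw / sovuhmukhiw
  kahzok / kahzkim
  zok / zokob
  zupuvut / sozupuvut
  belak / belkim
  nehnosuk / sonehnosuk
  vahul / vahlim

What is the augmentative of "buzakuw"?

kak and belak both end in -k yet inflect differently (kakob, belkim), so the final letter is not what conditions the rule; the number of vowels is.
"buzakuw" has 3 vowels. The stems with 3 vowels (zupuvut → sozupuvut, nehnosuk → sonehnosuk, vuhmukhiw → sovuhmukhiw) add the prefix so-.
The other patterns: stems with 1 vowel add -ob; stems with 2 vowels delete the last vowel and add -im.
So buzakuw → sobuzakuw.

sobuzakuw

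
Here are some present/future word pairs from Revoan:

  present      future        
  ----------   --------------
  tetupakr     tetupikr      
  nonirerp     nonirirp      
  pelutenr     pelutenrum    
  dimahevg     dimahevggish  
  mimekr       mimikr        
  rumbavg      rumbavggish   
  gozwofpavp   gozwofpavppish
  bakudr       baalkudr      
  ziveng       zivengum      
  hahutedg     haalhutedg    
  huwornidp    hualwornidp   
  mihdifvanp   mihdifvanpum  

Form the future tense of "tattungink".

"tattungink" has second-to-last letter 'n'. The stems whose second-to-last letter is 'n' (mihdifvanp → mihdifvanpum, ziveng → zivengum, pelutenr → pelutenrum) add -um.
The other patterns: stems whose second-to-last letter is 'v' double the final consonant and add -ish; stems whose second-to-last letter is 'd' insert -al- after the first vowel; stems whose second-to-last letter is 'k' or 'r' change the last vowel to 'i'.
So tattungink → tattunginkum.

tattunginkum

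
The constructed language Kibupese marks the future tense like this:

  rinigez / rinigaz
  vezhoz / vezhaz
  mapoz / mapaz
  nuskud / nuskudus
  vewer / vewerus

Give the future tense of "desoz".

rinigez and vewer both have last vowel 'e' yet inflect differently (rinigaz, vewerus), so the last vowel is not what conditions the rule; the final letter is.
"desoz" ends in -z. The stems ending in -z (rinigez → rinigaz, vezhoz → vezhaz, mapoz → mapaz) change the last vowel to 'a'.
The other pattern: stems ending in -d or -r add -us.
So desoz → desaz.

desaz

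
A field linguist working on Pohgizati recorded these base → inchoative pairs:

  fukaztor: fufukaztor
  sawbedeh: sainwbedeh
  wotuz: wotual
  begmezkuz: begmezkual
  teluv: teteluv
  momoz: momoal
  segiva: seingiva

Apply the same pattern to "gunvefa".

guinnvefa

momoz and fukaztor both have last vowel 'o' yet inflect differently (momoal, fufukaztor), so the last vowel is not what conditions the rule; the final letter is.
"gunvefa" ends in -a. The one such stem in the data (segiva → seingiva) inserts -in- after the first vowel (as does sawbedeh), so the same rule applies.
So gunvefa → guinnvefa.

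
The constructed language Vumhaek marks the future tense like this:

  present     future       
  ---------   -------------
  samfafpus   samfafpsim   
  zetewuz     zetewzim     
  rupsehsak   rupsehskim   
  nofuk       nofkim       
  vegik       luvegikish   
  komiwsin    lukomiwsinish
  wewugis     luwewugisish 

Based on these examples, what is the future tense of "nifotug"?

nifotgim

"nifotug" has last vowel 'u'. The stems whose last vowel is 'u' (samfafpus → samfafpsim, nofuk → nofkim, zetewuz → zetewzim) delete the last vowel and add -im.
So nifotug → nifotgim.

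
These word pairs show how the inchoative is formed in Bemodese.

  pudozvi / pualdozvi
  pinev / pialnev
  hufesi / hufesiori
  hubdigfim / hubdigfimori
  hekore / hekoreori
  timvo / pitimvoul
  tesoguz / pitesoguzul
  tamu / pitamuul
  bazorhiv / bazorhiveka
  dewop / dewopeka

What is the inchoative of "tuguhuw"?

pituguhuwul

"tuguhuw" begins with t-. The stems beginning with t- (timvo → pitimvoul, tesoguz → pitesoguzul, tamu → pitamuul) add pi- … -ul around the stem.
The other patterns: stems beginning with p- insert -al- after the first vowel; stems beginning with h- add -ori; stems beginning with b- or d- add -eka.
So tuguhuw → pituguhuwul.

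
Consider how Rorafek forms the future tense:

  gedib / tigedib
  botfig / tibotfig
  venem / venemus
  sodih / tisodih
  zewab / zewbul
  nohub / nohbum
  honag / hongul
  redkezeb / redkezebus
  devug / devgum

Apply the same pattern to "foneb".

zewab and nohub both end in -b yet inflect differently (zewbul, nohbum), so the final letter is not what conditions the rule; the last vowel is.
"foneb" has last vowel 'e'. The stems whose last vowel is 'e' (venem → venemus, redkezeb → redkezebus) add -us.
So foneb → fonebus.

fonebus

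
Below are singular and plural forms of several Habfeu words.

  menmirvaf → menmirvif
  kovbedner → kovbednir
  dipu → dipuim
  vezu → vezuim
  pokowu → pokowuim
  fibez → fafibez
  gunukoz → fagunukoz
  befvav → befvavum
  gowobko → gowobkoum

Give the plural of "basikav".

"basikav" ends in -v. The one such stem in the data (befvav → befvavum) adds -um, so the same rule applies.
The other patterns: stems ending in -f or -r change the last vowel to 'i'; stems ending in -u add -im; stems ending in -z add the prefix fa-.
So basikav → basikavum.

basikavum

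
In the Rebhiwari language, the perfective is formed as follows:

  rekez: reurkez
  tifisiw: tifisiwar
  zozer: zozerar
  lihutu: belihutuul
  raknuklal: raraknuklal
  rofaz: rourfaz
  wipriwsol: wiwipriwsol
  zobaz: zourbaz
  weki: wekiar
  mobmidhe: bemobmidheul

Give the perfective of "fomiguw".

fomiguwar

"fomiguw" ends in -w. The one such stem in the data (tifisiw → tifisiwar) adds -ar, so the same rule applies.
The other patterns: stems ending in -e or -u add be- … -ul around the stem; stems ending in -l repeat the first consonant+vowel as a prefix; stems ending in -z insert -ur- after the first vowel.
So fomiguw → fomiguwar.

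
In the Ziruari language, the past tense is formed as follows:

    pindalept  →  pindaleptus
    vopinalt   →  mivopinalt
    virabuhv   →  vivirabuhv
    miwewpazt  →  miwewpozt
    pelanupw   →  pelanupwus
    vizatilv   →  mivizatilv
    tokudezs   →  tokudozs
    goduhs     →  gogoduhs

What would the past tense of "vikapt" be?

vikaptus

"vikapt" has second-to-last letter 'p'. The stems whose second-to-last letter is 'p' (pindalept → pindaleptus, pelanupw → pelanupwus) add -us.
The other patterns: stems whose second-to-last letter is 'z' change the last vowel to 'o'; stems whose second-to-last letter is 'l' add the prefix mi-; stems whose second-to-last letter is 'h' repeat the first consonant+vowel as a prefix.
So vikapt → vikaptus.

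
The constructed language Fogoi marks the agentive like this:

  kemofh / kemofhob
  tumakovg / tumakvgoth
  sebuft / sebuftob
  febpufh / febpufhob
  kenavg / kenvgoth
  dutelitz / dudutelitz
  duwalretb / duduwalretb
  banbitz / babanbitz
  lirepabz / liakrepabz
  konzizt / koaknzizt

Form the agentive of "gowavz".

gowvzoth

dutelitz and lirepabz both end in -z yet inflect differently (dudutelitz, liakrepabz), so the final letter is not what conditions the rule; the second-to-last letter is.
"gowavz" has second-to-last letter 'v'. The stems whose second-to-last letter is 'v' (kenavg → kenvgoth, tumakovg → tumakvgoth) delete the last vowel and add -oth.
So gowavz → gowvzoth.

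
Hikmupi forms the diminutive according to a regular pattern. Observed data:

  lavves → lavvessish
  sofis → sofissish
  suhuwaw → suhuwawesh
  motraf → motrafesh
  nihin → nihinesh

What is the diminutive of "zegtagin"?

sofis and nihin both have last vowel 'i' yet inflect differently (sofissish, nihinesh), so the last vowel is not what conditions the rule; the final letter is.
"zegtagin" ends in -n. The one such stem in the data (nihin → nihinesh) adds -esh, so the same rule applies.
The other pattern: stems ending in -s double the final consonant and add -ish.
So zegtagin → zegtaginesh.

zegtaginesh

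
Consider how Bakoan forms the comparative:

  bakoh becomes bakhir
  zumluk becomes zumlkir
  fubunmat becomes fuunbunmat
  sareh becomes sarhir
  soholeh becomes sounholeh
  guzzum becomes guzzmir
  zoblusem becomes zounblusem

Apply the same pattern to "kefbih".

guzzum and zoblusem both end in -m yet inflect differently (guzzmir, zounblusem), so the final letter is not what conditions the rule; the number of vowels is.
"kefbih" has 2 vowels. The stems with 2 vowels (zumluk → zumlkir, guzzum → guzzmir, bakoh → bakhir) delete the last vowel and add -ir.
The other pattern: stems with 3 vowels insert -un- after the first vowel.
So kefbih → kefbhir.

kefbhir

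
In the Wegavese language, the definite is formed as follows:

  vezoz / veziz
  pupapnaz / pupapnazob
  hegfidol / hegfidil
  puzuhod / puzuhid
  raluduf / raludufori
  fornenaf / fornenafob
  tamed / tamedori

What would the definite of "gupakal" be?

pupapnaz and vezoz both end in -z yet inflect differently (pupapnazob, veziz), so the final letter is not what conditions the rule; the last vowel is.
"gupakal" has last vowel 'a'. The stems whose last vowel is 'a' (pupapnaz → pupapnazob, fornenaf → fornenafob) add -ob.
The other patterns: stems whose last vowel is 'o' change the last vowel to 'i'; stems whose last vowel is 'e' or 'u' add -ori.
So gupakal → gupakalob.

gupakalob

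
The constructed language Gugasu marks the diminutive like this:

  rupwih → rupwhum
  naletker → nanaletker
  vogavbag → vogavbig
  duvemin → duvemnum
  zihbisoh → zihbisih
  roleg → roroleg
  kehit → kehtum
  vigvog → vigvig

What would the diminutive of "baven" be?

"baven" has last vowel 'e'. The stems whose last vowel is 'e' (roleg → roroleg, naletker → nanaletker) repeat the first consonant+vowel as a prefix.
The other patterns: stems whose last vowel is 'i' delete the last vowel and add -um; stems whose last vowel is 'a' or 'o' change the last vowel to 'i'.
So baven → babaven.

babaven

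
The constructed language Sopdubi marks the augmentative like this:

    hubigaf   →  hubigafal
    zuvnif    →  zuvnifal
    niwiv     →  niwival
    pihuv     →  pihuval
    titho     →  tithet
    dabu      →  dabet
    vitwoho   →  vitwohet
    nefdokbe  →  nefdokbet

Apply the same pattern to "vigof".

"vigof" ends in a consonant. The stems ending in a consonant (hubigaf → hubigafal, zuvnif → zuvnifal, niwiv → niwival) add -al.
So vigof → vigofal.

vigofal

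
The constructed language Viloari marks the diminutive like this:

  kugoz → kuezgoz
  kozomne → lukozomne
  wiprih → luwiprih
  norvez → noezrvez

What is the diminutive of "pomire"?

norvez and kozomne both have last vowel 'e' yet inflect differently (noezrvez, lukozomne), so the last vowel is not what conditions the rule; the final letter is.
"pomire" ends in -e. The one such stem in the data (kozomne → lukozomne) adds the prefix lu-, so the same rule applies.
So pomire → lupomire.

lupomire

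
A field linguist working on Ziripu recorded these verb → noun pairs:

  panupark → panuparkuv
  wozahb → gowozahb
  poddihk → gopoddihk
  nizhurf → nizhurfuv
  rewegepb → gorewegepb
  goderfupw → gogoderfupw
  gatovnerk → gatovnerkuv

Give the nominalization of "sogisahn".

gosogisahn

gatovnerk and poddihk both end in -k yet inflect differently (gatovnerkuv, gopoddihk), so the final letter is not what conditions the rule; the second-to-last letter is.
"sogisahn" has second-to-last letter 'h'. The stems whose second-to-last letter is 'h' (poddihk → gopoddihk, wozahb → gowozahb) add the prefix go-.
The other pattern: stems whose second-to-last letter is 'r' add -uv.
So sogisahn → gosogisahn.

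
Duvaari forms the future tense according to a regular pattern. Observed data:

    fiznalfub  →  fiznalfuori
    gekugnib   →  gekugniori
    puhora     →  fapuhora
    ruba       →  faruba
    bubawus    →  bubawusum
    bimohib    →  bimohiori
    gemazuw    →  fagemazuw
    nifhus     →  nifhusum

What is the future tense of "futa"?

fafuta

fiznalfub and nifhus both have last vowel 'u' yet inflect differently (fiznalfuori, nifhusum), so the last vowel is not what conditions the rule; the final letter is.
"futa" ends in -a. The stems ending in -a (puhora → fapuhora, ruba → faruba) add the prefix fa-.
The other patterns: stems ending in -b drop the final letter and add -ori; stems ending in -s add -um.
So futa → fafuta.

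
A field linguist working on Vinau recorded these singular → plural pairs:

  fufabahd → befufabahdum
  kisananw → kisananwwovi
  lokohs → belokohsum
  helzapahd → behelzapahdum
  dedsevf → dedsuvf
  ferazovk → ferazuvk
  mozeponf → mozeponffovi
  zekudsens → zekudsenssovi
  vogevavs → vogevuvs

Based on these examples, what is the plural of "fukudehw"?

lokohs and zekudsens both end in -s yet inflect differently (belokohsum, zekudsenssovi), so the final letter is not what conditions the rule; the second-to-last letter is.
"fukudehw" has second-to-last letter 'h'. The stems whose second-to-last letter is 'h' (fufabahd → befufabahdum, lokohs → belokohsum, helzapahd → behelzapahdum) add be- … -um around the stem.
So fukudehw → befukudehwum.

befukudehwum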